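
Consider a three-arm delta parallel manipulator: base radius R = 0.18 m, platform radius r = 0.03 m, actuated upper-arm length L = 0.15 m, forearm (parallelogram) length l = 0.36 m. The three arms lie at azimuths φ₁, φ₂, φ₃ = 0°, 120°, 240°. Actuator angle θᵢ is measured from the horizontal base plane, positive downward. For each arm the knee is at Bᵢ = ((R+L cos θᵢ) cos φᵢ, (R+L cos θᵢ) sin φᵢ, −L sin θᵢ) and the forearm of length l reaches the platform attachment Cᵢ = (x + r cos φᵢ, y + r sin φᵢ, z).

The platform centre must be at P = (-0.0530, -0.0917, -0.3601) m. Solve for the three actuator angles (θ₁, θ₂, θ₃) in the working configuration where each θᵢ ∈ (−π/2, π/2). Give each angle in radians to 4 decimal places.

arm 1 (φ=0.0°): x'=-0.0530, y'=-0.0917
  A=0.2030, B=-0.3601, C=(l²−L²−A²−y'²−z²)/(2L)=-0.2406
  √(A²+B²)=0.4134;  θ1 = -1.0575+2.1921 ≈ 1.1347
rotate P by −φ2: (-0.0529, 0.0917, -0.3601)
  e−x'=0.2029;  (l²−L²−(e−x')²−y'²−z²)/2L = -0.2405
  γ=atan2(-0.3601,0.2029)=-1.0577;  ψ=arccos(-0.5820)=2.1919;  θ2=γ+ψ≈1.1343
φ3=240.0° → target in arm frame (0.1059, 0.0000)
  A cos θ + B sin θ = C:  0.0441·cos θ + -0.3601·sin θ = -0.0817
  θ3 = atan2(B,A) + arccos(C/0.3628) = 0.3490

θ₁ = 1.1347, θ₂ = 1.1343, θ₃ = 0.3490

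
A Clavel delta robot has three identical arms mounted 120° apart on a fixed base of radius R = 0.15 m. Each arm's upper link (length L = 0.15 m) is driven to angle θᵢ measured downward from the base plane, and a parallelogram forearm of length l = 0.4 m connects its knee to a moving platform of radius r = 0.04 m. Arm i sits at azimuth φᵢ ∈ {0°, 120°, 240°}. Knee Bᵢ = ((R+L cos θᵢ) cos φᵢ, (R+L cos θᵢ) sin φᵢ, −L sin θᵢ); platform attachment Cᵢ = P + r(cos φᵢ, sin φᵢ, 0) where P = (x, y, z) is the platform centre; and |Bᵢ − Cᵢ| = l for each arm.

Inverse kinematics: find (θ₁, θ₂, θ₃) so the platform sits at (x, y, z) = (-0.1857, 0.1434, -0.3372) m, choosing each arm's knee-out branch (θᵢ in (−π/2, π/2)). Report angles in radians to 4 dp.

arm 1 (φ=0.0°): x'=-0.1857, y'=0.1434
  e−x'=0.2957;  (l²−L²−(e−x')²−y'²−z²)/2L = -0.2807
  √(A²+B²)=0.4485;  θ1 = -0.8509+2.2470 ≈ 1.3961
arm 2 (φ=120.0°): x'=0.2170, y'=0.0891
  A cos θ + B sin θ = C:  -0.1070·cos θ + -0.3372·sin θ = 0.0147
  √(A²+B²)=0.3538;  θ2 = -1.8782+1.5294 ≈ -0.3488
φ3=240.0° → target in arm frame (-0.0313, -0.2325)
  A cos θ + B sin θ = C:  0.1413·cos θ + -0.3372·sin θ = -0.1675
  √(A²+B²)=0.3656;  θ3 = -1.1739+2.0466 ≈ 0.8727

θ₁ = 1.3961, θ₂ = -0.3488, θ₃ = 0.8727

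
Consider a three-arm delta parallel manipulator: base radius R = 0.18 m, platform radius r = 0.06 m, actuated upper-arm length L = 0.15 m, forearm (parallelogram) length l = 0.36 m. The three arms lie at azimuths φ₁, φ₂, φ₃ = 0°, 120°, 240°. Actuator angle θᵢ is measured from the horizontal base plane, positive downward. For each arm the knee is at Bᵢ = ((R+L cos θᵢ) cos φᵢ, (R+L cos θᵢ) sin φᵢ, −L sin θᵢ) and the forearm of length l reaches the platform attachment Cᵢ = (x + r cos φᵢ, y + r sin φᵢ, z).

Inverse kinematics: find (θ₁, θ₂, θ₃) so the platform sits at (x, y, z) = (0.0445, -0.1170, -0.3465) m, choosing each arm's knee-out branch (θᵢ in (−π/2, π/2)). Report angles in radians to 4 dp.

θ₁ = 0.5235, θ₂ = 1.2217, θ₃ = 0.3494

arm 1 (φ=0.0°): x'=0.0445, y'=-0.1170
  A=0.0755, B=-0.3465, C=(l²−L²−A²−y'²−z²)/(2L)=-0.1078
  θ1 = atan2(B,A) + arccos(C/0.3546) = 0.5235
rotate P by −φ2: (-0.1236, 0.0200, -0.3465)
  A cos θ + B sin θ = C:  0.2436·cos θ + -0.3465·sin θ = -0.2423
  γ=atan2(-0.3465,0.2436)=-0.9581;  ψ=arccos(-0.5721)=2.1798;  θ2=γ+ψ≈1.2217
rotate P by −φ3: (0.0791, 0.0970, -0.3465)
  e−x'=0.0409;  (l²−L²−(e−x')²−y'²−z²)/2L = -0.0802
  γ=atan2(-0.3465,0.0409)=-1.4532;  ψ=arccos(-0.2298)=1.8027;  θ3=γ+ψ≈0.3494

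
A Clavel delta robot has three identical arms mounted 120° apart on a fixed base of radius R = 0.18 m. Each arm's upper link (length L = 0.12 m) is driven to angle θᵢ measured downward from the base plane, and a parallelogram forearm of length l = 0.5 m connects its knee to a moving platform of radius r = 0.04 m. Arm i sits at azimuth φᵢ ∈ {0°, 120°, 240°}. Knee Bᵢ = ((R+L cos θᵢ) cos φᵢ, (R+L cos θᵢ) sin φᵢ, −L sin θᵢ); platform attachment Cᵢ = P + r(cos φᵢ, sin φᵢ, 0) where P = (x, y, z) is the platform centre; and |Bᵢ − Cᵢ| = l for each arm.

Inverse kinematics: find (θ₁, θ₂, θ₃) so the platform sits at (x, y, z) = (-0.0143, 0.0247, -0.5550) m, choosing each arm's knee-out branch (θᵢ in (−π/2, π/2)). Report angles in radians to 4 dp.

θ₁ = 1.0472, θ₂ = 0.8727, θ₃ = 1.0470

φ1=0.0° → target in arm frame (-0.0143, 0.0247)
  e−x'=0.1543;  (l²−L²−(e−x')²−y'²−z²)/2L = -0.4035
  θ1 = atan2(B,A) + arccos(C/0.5760) = 1.0472
rotate P by −φ2: (0.0285, 0.0000, -0.5550)
  A cos θ + B sin θ = C:  0.1115·cos θ + -0.5550·sin θ = -0.3535
  √(A²+B²)=0.5661;  θ2 = -1.3726+2.2453 ≈ 0.8727
arm 3 (φ=240.0°): x'=-0.0142, y'=-0.0247
  A=0.1542, B=-0.5550, C=(l²−L²−A²−y'²−z²)/(2L)=-0.4034
  γ=atan2(-0.5550,0.1542)=-1.2997;  ψ=arccos(-0.7004)=2.3467;  θ3=γ+ψ≈1.0470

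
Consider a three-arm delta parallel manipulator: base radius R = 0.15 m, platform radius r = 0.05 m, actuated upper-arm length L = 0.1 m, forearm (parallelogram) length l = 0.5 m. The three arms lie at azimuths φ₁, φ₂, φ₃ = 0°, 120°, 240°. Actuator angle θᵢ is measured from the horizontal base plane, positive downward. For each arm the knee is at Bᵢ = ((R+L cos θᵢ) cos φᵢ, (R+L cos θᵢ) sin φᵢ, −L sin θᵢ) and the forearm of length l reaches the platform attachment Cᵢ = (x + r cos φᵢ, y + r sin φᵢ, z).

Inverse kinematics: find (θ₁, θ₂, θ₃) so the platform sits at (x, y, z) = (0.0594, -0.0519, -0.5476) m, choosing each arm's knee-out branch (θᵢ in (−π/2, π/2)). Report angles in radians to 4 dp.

rotate P by −φ1: (0.0594, -0.0519, -0.5476)
  A cos θ + B sin θ = C:  0.0406·cos θ + -0.5476·sin θ = -0.3210
  θ1 = atan2(B,A) + arccos(C/0.5491) = 0.6985
arm 2 (φ=120.0°): x'=-0.0746, y'=-0.0255
  A=0.1746, B=-0.5476, C=(l²−L²−A²−y'²−z²)/(2L)=-0.4551
  θ2 = atan2(B,A) + arccos(C/0.5748) = 1.2224
arm 3 (φ=240.0°): x'=0.0152, y'=0.0774
  A cos θ + B sin θ = C:  0.0848·cos θ + -0.5476·sin θ = -0.3652
  γ=atan2(-0.5476,0.0848)=-1.4172;  ψ=arccos(-0.6590)=2.2903;  θ3=γ+ψ≈0.8731

θ₁ = 0.6985, θ₂ = 1.2224, θ₃ = 0.8731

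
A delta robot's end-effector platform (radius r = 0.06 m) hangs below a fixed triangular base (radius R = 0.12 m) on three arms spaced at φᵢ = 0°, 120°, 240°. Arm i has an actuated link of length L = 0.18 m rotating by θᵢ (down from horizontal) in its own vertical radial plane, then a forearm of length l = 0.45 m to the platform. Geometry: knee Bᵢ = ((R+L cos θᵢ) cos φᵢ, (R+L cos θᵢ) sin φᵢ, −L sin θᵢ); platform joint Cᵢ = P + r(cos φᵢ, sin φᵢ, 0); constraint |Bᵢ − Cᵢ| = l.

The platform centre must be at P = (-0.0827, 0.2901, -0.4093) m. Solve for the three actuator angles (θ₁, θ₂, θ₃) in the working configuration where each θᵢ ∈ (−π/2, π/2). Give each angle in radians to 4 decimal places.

θ₁ = 1.0474, θ₂ = -0.1743, θ₃ = 1.3092

φ1=0.0° → target in arm frame (-0.0827, 0.2901)
  A=0.1427, B=-0.4093, C=(l²−L²−A²−y'²−z²)/(2L)=-0.2832
  θ1 = atan2(B,A) + arccos(C/0.4335) = 1.0474
φ2=120.0° → target in arm frame (0.2926, -0.0734)
  A cos θ + B sin θ = C:  -0.2326·cos θ + -0.4093·sin θ = -0.1581
  θ2 = atan2(B,A) + arccos(C/0.4708) = -0.1743
arm 3 (φ=240.0°): x'=-0.2099, y'=-0.2167
  A cos θ + B sin θ = C:  0.2699·cos θ + -0.4093·sin θ = -0.3256
  γ=atan2(-0.4093,0.2699)=-0.9879;  ψ=arccos(-0.6641)=2.2971;  θ3=γ+ψ≈1.3092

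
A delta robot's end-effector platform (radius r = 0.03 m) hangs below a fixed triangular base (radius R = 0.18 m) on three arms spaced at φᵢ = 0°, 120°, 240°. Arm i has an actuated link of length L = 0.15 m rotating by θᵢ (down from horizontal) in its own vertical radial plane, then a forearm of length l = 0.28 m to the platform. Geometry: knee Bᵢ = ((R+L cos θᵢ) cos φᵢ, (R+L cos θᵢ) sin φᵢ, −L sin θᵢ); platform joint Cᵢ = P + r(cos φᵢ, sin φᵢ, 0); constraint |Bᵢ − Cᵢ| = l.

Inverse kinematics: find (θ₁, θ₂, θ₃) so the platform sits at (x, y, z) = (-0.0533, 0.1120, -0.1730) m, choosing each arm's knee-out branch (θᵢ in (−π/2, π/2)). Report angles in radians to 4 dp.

rotate P by −φ1: (-0.0533, 0.1120, -0.1730)
  A cos θ + B sin θ = C:  0.2033·cos θ + -0.1730·sin θ = -0.0930
  γ=atan2(-0.1730,0.2033)=-0.7051;  ψ=arccos(-0.3484)=1.9267;  θ1=γ+ψ≈1.2216
φ2=120.0° → target in arm frame (0.1236, -0.0098)
  A cos θ + B sin θ = C:  0.0264·cos θ + -0.1730·sin θ = 0.0839
  √(A²+B²)=0.1750;  θ2 = -1.4196+1.0706 ≈ -0.3490
φ3=240.0° → target in arm frame (-0.0703, -0.1022)
  A=0.2203, B=-0.1730, C=(l²−L²−A²−y'²−z²)/(2L)=-0.1101
  θ3 = atan2(B,A) + arccos(C/0.2801) = 1.3089

θ₁ = 1.2216, θ₂ = -0.3490, θ₃ = 1.3089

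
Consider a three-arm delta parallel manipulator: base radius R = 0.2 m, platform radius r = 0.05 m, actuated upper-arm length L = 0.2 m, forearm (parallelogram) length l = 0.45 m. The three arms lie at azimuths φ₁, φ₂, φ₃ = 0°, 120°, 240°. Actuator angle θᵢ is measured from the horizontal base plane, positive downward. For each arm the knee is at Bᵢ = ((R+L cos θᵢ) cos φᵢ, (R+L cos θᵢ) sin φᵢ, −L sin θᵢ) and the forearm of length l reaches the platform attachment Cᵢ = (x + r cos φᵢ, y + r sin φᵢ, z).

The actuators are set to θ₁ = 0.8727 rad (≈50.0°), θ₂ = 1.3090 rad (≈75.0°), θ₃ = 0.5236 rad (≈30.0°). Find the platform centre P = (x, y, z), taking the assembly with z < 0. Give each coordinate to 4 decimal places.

φ1=0.0°: virtual centre (0.2786, 0.0000, -0.1532), radius l
O2 = (0.2018·cos120.0°, 0.2018·sin120.0°, -0.1932) = (-0.1009, 0.1747, -0.1932)
arm 3 at φ=240.0°: (R−r)+L cos θ3 = 0.3232;  O3 = (-0.1616, -0.2799, -0.1000)
|O₂|²−|O₁|² = -0.0230;  |O₃|²−|O₁|² = 0.0134
[-0.7589 0.3495 -0.0799]·P = -0.0230;  [-0.8803 -0.5598 0.1064]·P = 0.0134
Cramer: x(z) = 0.0112-0.0103z;  y(z) = -0.0416+0.2063z
into |P−O₁|² = l²: 1.0427z² + 0.2948z + -0.1058 = 0;  Δ = 0.5283;  z = -0.4899 or 0.2072 → z<0 root = -0.4899
x = 0.0163, y = -0.1427

(0.0163, -0.1427, -0.4899)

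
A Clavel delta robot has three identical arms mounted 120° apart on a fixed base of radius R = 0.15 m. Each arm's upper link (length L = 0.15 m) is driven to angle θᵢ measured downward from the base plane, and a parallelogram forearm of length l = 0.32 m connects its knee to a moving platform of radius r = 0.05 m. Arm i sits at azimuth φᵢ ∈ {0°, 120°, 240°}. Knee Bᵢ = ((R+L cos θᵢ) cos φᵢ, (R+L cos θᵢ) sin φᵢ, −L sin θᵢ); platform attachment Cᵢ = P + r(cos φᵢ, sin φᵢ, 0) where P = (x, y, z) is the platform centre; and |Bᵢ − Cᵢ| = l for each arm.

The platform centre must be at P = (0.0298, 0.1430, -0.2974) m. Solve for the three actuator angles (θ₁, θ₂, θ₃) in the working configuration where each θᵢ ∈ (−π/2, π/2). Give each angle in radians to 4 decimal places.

φ1=0.0° → target in arm frame (0.0298, 0.1430)
  e−x'=0.0702;  (l²−L²−(e−x')²−y'²−z²)/2L = -0.1131
  √(A²+B²)=0.3056;  θ1 = -1.3390+1.9499 ≈ 0.6109
arm 2 (φ=120.0°): x'=0.1089, y'=-0.0973
  A cos θ + B sin θ = C:  -0.0089·cos θ + -0.2974·sin θ = -0.0603
  γ=atan2(-0.2974,-0.0089)=-1.6009;  ψ=arccos(-0.2027)=1.7749;  θ2=γ+ψ≈0.1741
arm 3 (φ=240.0°): x'=-0.1387, y'=-0.0457
  e−x'=0.2387;  (l²−L²−(e−x')²−y'²−z²)/2L = -0.2254
  γ=atan2(-0.2974,0.2387)=-0.8944;  ψ=arccos(-0.5911)=2.2033;  θ3=γ+ψ≈1.3089

θ₁ = 0.6109, θ₂ = 0.1741, θ₃ = 1.3089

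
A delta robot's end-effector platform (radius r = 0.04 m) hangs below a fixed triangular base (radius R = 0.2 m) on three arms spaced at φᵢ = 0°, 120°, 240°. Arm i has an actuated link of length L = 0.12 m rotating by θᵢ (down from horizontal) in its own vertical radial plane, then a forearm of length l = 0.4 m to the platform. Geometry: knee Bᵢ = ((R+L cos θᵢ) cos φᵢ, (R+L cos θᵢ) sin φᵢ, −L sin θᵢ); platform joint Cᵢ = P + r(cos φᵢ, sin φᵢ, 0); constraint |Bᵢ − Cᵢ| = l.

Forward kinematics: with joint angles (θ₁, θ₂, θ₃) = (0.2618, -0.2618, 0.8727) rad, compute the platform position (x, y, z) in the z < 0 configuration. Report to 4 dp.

(0.0114, 0.1012, -0.3135)

centre 1 = (0.2759·cos0.0°, 0.2759·sin0.0°, -0.0311) = (0.2759, 0.0000, -0.0311)
φ2=120.0°: virtual centre (-0.1380, 0.2389, 0.0311), radius l
φ3=240.0°: virtual centre (-0.1186, -0.2054, -0.0919), radius l
subtract pairs → two planes through P
linear system: -0.8277x+0.4779y = 0.0000−0.1242z; -0.7890x+-0.4107y = -0.0124−-0.1217z
det = 0.7170;  x = 0.0083+-0.0100z,  y = 0.0143+-0.2772z
sphere 1 gives Az²+Bz+C=0 with A=1.0770, B=0.0595, C=-0.0872;  B²−4AC=0.3792;  roots -0.3135, 0.2583;  negative root z = -0.3135
x = 0.0114, y = 0.1012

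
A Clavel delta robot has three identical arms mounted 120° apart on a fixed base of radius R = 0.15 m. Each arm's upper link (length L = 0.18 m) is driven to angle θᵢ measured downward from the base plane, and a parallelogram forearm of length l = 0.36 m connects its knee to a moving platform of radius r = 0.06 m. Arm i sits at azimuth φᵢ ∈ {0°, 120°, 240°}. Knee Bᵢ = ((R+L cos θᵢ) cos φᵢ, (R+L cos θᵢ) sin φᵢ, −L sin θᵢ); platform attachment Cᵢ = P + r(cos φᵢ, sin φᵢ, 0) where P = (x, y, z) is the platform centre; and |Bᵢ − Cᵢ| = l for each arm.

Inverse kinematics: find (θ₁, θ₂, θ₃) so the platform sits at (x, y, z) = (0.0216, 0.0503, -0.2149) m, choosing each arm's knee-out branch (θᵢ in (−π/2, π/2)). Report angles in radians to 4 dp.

θ₁ = -0.2618, θ₂ = -0.3490, θ₃ = 0.2622

arm 1 (φ=0.0°): x'=0.0216, y'=0.0503
  e−x'=0.0684;  (l²−L²−(e−x')²−y'²−z²)/2L = 0.1217
  √(A²+B²)=0.2255;  θ1 = -1.2626+1.0008 ≈ -0.2618
rotate P by −φ2: (0.0328, -0.0439, -0.2149)
  A cos θ + B sin θ = C:  0.0572·cos θ + -0.2149·sin θ = 0.1273
  √(A²+B²)=0.2224;  θ2 = -1.3105+0.9615 ≈ -0.3490
φ3=240.0° → target in arm frame (-0.0544, -0.0064)
  e−x'=0.1444;  (l²−L²−(e−x')²−y'²−z²)/2L = 0.0837
  √(A²+B²)=0.2589;  θ3 = -0.9793+1.2415 ≈ 0.2622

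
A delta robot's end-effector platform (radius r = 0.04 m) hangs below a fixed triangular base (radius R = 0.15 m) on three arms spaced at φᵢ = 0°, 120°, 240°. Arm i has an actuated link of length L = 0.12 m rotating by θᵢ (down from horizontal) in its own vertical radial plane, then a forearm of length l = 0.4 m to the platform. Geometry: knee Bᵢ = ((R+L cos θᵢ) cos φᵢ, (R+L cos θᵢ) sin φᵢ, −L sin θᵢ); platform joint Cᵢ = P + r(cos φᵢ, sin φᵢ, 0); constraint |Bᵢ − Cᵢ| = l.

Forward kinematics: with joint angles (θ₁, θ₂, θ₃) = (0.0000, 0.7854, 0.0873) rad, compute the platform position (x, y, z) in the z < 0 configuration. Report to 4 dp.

(0.0595, -0.0844, -0.3519)

S1 = (0.2300·cos0.0°, 0.2300·sin0.0°, 0.0000) = (0.2300, 0.0000, 0.0000)
S2 = (0.1949·cos120.0°, 0.1949·sin120.0°, -0.0849) = (-0.0974, 0.1687, -0.0849)
arm 3 at φ=240.0°: e+L cos θ3 = 0.2295;  S3 = (-0.1148, -0.1988, -0.0105)
|S₂|²−|S₁|² = -0.0077;  |S₃|²−|S₁|² = -0.0001
linear system: -0.6549x+0.3375y = -0.0077−-0.1697z; -0.6895x+-0.3976y = -0.0001−-0.0209z
Cramer: x(z) = 0.0063-0.1512z;  y(z) = -0.0107+0.2095z
sphere 1 gives Az²+Bz+C=0 with A=1.0668, B=0.0632, C=-0.1098;  B²−4AC=0.4727;  roots -0.3519, 0.2927;  negative root z = -0.3519
x = 0.0595, y = -0.0844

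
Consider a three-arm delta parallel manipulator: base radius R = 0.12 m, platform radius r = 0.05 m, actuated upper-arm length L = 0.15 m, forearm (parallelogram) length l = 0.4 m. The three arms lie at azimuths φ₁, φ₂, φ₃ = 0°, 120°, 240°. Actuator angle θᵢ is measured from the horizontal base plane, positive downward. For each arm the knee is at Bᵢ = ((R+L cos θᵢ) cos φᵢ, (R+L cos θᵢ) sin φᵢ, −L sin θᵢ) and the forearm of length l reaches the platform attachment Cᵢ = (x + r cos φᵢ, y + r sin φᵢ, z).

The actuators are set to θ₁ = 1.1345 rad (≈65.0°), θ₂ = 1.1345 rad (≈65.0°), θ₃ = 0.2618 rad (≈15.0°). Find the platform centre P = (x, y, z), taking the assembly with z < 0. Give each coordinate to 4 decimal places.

(-0.0854, -0.1479, -0.4364)

arm 1 at φ=0.0°: e+L cos θ1 = 0.1334;  centre 1 = (0.1334, 0.0000, -0.1359)
φ2=120.0°: virtual centre (-0.0667, 0.1155, -0.1359), radius l
φ3=240.0°: virtual centre (-0.1074, -0.1861, -0.0388), radius l
|centre ₂|²−|centre ₁|² = 0.0000;  |centre ₃|²−|centre ₁|² = 0.0114
linear system: -0.4002x+0.2310y = 0.0000−0.0000z; -0.4817x+-0.3722y = 0.0114−0.1943z
det = 0.2602;  x = -0.0101+0.1725z,  y = -0.0175+0.2987z
into |P−centre ₁|² = l²: 1.1190z² + 0.2119z + -0.1206 = 0;  Δ = 0.5848;  z = -0.4364 or 0.2470 → z<0 root = -0.4364
x = -0.0854, y = -0.1479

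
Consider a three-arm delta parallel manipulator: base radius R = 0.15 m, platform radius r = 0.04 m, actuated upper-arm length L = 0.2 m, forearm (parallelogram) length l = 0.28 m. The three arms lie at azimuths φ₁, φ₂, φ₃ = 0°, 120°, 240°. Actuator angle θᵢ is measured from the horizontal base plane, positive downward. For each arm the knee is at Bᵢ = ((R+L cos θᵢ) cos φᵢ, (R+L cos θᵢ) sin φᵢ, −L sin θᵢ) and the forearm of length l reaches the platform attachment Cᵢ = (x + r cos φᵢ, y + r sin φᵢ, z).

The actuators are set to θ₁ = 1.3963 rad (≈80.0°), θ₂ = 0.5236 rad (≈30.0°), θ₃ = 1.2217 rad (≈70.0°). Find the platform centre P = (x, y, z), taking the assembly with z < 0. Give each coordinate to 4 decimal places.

φ1=0.0°: virtual centre (0.1447, 0.0000, -0.1970), radius l
arm 2 at φ=120.0°: (R−r)+L cos θ2 = 0.2832;  S2 = (-0.1416, 0.2453, -0.1000)
φ3=240.0°: virtual centre (-0.0892, -0.1545, -0.1879), radius l
eliminate P² terms by subtracting sphere 1 from 2 and 3
plane₁₂: -0.5726x+0.4905y+0.1939z = 0.0305
Cramer: x(z) = -0.0321+0.1692z;  y(z) = 0.0246-0.1978z
into |P−S₁|² = l²: 1.0678z² + 0.3243z + -0.0077 = 0;  Δ = 0.1382;  z = -0.3260 or 0.0222 → z<0 root = -0.3260
x = -0.0873, y = 0.0891

(-0.0873, 0.0891, -0.3260)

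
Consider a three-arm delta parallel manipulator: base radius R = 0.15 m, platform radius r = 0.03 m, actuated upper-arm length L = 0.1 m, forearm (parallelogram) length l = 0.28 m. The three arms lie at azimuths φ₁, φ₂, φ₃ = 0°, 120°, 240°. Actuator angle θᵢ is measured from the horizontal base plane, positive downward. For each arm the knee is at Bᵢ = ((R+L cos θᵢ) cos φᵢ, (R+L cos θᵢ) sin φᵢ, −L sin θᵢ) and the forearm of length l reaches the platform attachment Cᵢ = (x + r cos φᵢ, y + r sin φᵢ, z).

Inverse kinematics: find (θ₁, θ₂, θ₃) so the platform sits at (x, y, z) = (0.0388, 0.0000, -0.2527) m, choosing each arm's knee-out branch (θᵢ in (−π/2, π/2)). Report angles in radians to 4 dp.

arm 1 (φ=0.0°): x'=0.0388, y'=0.0000
  A=0.0812, B=-0.2527, C=(l²−L²−A²−y'²−z²)/(2L)=-0.0103
  √(A²+B²)=0.2654;  θ1 = -1.2599+1.6094 ≈ 0.3495
rotate P by −φ2: (-0.0194, -0.0336, -0.2527)
  A cos θ + B sin θ = C:  0.1394·cos θ + -0.2527·sin θ = -0.0801
  √(A²+B²)=0.2886;  θ2 = -1.0667+1.8520 ≈ 0.7853
rotate P by −φ3: (-0.0194, 0.0336, -0.2527)
  A=0.1394, B=-0.2527, C=(l²−L²−A²−y'²−z²)/(2L)=-0.0801
  √(A²+B²)=0.2886;  θ3 = -1.0667+1.8520 ≈ 0.7853

θ₁ = 0.3495, θ₂ = 0.7853, θ₃ = 0.7853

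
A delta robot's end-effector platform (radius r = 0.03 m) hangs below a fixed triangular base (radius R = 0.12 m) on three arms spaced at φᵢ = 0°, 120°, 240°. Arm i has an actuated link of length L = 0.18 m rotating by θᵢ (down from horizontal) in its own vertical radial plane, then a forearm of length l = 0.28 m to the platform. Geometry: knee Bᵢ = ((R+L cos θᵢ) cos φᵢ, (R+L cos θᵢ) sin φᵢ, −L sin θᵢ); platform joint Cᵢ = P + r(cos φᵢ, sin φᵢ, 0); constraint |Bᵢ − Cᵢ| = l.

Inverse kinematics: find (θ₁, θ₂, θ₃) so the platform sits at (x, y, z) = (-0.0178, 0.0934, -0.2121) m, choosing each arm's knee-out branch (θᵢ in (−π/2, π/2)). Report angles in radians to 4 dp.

θ₁ = 0.6979, θ₂ = 0.0005, θ₃ = 0.9598

rotate P by −φ1: (-0.0178, 0.0934, -0.2121)
  A cos θ + B sin θ = C:  0.1078·cos θ + -0.2121·sin θ = -0.0537
  √(A²+B²)=0.2379;  θ1 = -1.1006+1.7984 ≈ 0.6979
arm 2 (φ=120.0°): x'=0.0898, y'=-0.0313
  A cos θ + B sin θ = C:  0.0002·cos θ + -0.2121·sin θ = 0.0001
  √(A²+B²)=0.2121;  θ2 = -1.5698+1.5703 ≈ 0.0005
φ3=240.0° → target in arm frame (-0.0720, -0.0621)
  e−x'=0.1620;  (l²−L²−(e−x')²−y'²−z²)/2L = -0.0808
  γ=atan2(-0.2121,0.1620)=-0.9186;  ψ=arccos(-0.3027)=1.8783;  θ3=γ+ψ≈0.9598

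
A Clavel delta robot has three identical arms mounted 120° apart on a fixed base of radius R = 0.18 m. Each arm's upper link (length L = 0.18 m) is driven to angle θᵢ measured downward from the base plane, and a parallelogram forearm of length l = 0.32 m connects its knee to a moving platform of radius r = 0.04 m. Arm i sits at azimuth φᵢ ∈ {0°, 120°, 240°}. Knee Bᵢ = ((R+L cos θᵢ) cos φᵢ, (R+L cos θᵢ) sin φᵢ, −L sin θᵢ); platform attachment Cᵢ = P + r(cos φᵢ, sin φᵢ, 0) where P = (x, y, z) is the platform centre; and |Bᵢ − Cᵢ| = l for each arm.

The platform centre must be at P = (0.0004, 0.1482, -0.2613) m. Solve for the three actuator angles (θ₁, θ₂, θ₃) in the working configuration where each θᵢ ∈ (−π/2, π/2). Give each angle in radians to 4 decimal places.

rotate P by −φ1: (0.0004, 0.1482, -0.2613)
  e−x'=0.1396;  (l²−L²−(e−x')²−y'²−z²)/2L = -0.1104
  √(A²+B²)=0.2963;  θ1 = -1.0801+1.9525 ≈ 0.8724
arm 2 (φ=120.0°): x'=0.1281, y'=-0.0744
  e−x'=0.0119;  (l²−L²−(e−x')²−y'²−z²)/2L = -0.0110
  √(A²+B²)=0.2616;  θ2 = -1.5255+1.6129 ≈ 0.0874
φ3=240.0° → target in arm frame (-0.1285, -0.0738)
  A cos θ + B sin θ = C:  0.2685·cos θ + -0.2613·sin θ = -0.2106
  √(A²+B²)=0.3747;  θ3 = -0.7717+2.1678 ≈ 1.3961

θ₁ = 0.8724, θ₂ = 0.0874, θ₃ = 1.3961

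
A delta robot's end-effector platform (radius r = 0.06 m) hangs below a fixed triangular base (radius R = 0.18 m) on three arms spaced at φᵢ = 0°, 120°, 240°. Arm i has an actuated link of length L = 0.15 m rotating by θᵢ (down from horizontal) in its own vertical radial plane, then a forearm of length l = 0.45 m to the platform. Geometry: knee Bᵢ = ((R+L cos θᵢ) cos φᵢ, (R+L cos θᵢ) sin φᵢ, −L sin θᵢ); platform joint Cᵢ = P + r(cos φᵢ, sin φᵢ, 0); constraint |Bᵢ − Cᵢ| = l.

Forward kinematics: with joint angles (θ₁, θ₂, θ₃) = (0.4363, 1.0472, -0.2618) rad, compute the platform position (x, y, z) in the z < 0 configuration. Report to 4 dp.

arm 1 at φ=0.0°: (R−r)+L cos θ1 = 0.2559;  O1 = (0.2559, 0.0000, -0.0634)
O2 = (0.1950·cos120.0°, 0.1950·sin120.0°, -0.1299) = (-0.0975, 0.1689, -0.1299)
arm 3 at φ=240.0°: (R−r)+L cos θ3 = 0.2649;  O3 = (-0.1324, -0.2294, 0.0388)
eliminate P² terms by subtracting sphere 1 from 2 and 3
[-0.7069 0.3377 -0.1330]·P = -0.0146;  [-0.7768 -0.4588 0.2044]·P = 0.0021
det = 0.5867;  x = 0.0102+0.0137z,  y = -0.0220+0.4224z
into |P−O₁|² = l²: 1.1786z² + 0.1015z + -0.1376 = 0;  Δ = 0.6591;  z = -0.3875 or 0.3013 → z<0 root = -0.3875
x = 0.0049, y = -0.1856

(0.0049, -0.1856, -0.3875)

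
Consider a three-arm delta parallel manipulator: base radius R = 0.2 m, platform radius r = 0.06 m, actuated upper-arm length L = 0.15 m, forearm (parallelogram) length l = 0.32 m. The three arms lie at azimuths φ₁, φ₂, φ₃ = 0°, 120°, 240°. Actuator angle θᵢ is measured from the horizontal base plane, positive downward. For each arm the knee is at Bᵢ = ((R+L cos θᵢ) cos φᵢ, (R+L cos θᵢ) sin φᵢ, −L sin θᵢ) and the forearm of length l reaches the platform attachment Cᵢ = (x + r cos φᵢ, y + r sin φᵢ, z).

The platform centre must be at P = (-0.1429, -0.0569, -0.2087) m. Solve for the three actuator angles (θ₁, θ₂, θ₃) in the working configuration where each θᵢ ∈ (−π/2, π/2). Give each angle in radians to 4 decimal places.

arm 1 (φ=0.0°): x'=-0.1429, y'=-0.0569
  e−x'=0.2829;  (l²−L²−(e−x')²−y'²−z²)/2L = -0.1564
  θ1 = atan2(B,A) + arccos(C/0.3516) = 1.3963
φ2=120.0° → target in arm frame (0.0222, 0.1522)
  A=0.1178, B=-0.2087, C=(l²−L²−A²−y'²−z²)/(2L)=-0.0024
  √(A²+B²)=0.2397;  θ2 = -1.0568+1.5806 ≈ 0.5238
φ3=240.0° → target in arm frame (0.1207, -0.0953)
  A=0.0193, B=-0.2087, C=(l²−L²−A²−y'²−z²)/(2L)=0.0896
  θ3 = atan2(B,A) + arccos(C/0.2096) = -0.3498

θ₁ = 1.3963, θ₂ = 0.5238, θ₃ = -0.3498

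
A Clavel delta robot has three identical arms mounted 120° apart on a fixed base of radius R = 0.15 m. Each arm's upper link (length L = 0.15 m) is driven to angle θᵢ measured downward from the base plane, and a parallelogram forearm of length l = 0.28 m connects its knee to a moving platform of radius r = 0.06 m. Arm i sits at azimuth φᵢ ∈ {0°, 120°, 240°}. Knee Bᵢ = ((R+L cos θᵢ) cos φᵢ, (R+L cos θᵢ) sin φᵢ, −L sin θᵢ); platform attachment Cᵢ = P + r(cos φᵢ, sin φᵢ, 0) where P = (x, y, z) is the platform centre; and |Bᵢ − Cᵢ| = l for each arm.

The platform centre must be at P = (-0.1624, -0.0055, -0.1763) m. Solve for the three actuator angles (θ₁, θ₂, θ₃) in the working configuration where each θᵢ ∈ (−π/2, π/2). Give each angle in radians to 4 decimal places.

θ₁ = 1.3960, θ₂ = -0.0001, θ₃ = -0.0867

rotate P by −φ1: (-0.1624, -0.0055, -0.1763)
  A cos θ + B sin θ = C:  0.2524·cos θ + -0.1763·sin θ = -0.1297
  θ1 = atan2(B,A) + arccos(C/0.3079) = 1.3960
rotate P by −φ2: (0.0764, 0.1434, -0.1763)
  e−x'=0.0136;  (l²−L²−(e−x')²−y'²−z²)/2L = 0.0136
  γ=atan2(-0.1763,0.0136)=-1.4940;  ψ=arccos(0.0768)=1.4939;  θ2=γ+ψ≈-0.0001
arm 3 (φ=240.0°): x'=0.0860, y'=-0.1379
  A=0.0040, B=-0.1763, C=(l²−L²−A²−y'²−z²)/(2L)=0.0193
  √(A²+B²)=0.1763;  θ3 = -1.5479+1.4612 ≈ -0.0867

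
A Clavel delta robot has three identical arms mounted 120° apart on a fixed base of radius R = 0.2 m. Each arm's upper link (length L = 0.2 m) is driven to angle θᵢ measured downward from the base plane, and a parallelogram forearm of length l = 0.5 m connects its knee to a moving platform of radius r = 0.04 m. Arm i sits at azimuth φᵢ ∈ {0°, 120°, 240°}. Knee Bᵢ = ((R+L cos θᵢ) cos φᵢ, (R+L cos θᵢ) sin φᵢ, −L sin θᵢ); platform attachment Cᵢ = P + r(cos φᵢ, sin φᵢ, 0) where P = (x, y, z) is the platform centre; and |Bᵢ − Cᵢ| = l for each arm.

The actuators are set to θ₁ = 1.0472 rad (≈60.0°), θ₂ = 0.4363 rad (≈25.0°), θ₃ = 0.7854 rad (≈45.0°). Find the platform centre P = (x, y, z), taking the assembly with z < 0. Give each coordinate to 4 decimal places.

(-0.0952, 0.0612, -0.5197)

φ1=0.0°: virtual centre (0.2600, 0.0000, -0.1732), radius l
φ2=120.0°: virtual centre (-0.1706, 0.2955, -0.0845), radius l
arm 3 at φ=240.0°: ρ3 = 0.3014;  centre 3 = (-0.1507, -0.2610, -0.1414)
|centre ₂|²−|centre ₁|² = 0.0260;  |centre ₃|²−|centre ₁|² = 0.0133
plane₁₂: -0.8613x+0.5911y+0.1774z = 0.0260
Cramer: x(z) = -0.0229+0.1392z;  y(z) = 0.0106-0.0973z
quadratic in z: (1.0288)z²+(0.2656)z+(-0.1399)=0, √Δ=0.8038 → z ∈ {-0.5197, 0.2616}; z = -0.5197 (taking z<0)
x = -0.0952, y = 0.0612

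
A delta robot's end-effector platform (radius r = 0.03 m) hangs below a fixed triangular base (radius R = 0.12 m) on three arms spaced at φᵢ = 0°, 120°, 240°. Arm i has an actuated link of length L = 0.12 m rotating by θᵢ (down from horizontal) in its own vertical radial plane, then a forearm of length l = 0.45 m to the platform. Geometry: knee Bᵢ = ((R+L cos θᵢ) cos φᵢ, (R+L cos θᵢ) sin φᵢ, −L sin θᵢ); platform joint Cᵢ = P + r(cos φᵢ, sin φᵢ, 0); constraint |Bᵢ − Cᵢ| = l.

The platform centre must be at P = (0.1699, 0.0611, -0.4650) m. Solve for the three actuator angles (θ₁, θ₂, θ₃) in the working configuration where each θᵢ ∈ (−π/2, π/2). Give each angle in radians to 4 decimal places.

θ₁ = 0.1743, θ₂ = 0.9596, θ₃ = 1.3090

arm 1 (φ=0.0°): x'=0.1699, y'=0.0611
  A=-0.0799, B=-0.4650, C=(l²−L²−A²−y'²−z²)/(2L)=-0.1593
  √(A²+B²)=0.4718;  θ1 = -1.7410+1.9153 ≈ 0.1743
rotate P by −φ2: (-0.0320, -0.1777, -0.4650)
  A cos θ + B sin θ = C:  0.1220·cos θ + -0.4650·sin θ = -0.3108
  √(A²+B²)=0.4807;  θ2 = -1.3141+2.2738 ≈ 0.9596
φ3=240.0° → target in arm frame (-0.1379, 0.1166)
  e−x'=0.2279;  (l²−L²−(e−x')²−y'²−z²)/2L = -0.3902
  θ3 = atan2(B,A) + arccos(C/0.5178) = 1.3090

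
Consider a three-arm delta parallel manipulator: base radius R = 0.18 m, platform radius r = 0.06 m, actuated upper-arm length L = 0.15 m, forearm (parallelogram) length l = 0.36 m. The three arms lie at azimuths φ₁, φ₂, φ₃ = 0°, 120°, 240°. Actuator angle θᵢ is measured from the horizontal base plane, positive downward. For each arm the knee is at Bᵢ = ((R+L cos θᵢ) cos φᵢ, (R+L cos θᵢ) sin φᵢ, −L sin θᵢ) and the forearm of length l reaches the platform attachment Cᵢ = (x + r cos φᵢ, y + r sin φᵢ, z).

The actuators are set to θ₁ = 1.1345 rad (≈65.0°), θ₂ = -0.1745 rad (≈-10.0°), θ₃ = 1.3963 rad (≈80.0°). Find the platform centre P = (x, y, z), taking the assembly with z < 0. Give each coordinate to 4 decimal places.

(-0.0601, 0.1874, -0.3235)

O1 = (0.1834·cos0.0°, 0.1834·sin0.0°, -0.1359) = (0.1834, 0.0000, -0.1359)
O2 = (0.2677·cos120.0°, 0.2677·sin120.0°, 0.0260) = (-0.1339, 0.2319, 0.0260)
O3 = (0.1460·cos240.0°, 0.1460·sin240.0°, -0.1477) = (-0.0730, -0.1265, -0.1477)
subtract pairs → two planes through P
linear system: -0.6345x+0.4637y = 0.0202−0.3240z; -0.5128x+-0.2530y = -0.0090−-0.0235z
Cramer: x(z) = -0.0024+0.1783z;  y(z) = 0.0403-0.4546z
quadratic in z: (1.2385)z²+(0.1689)z+(-0.0750)=0, √Δ=0.6324 → z ∈ {-0.3235, 0.1871}; z = -0.3235 (taking z<0)
x = -0.0601, y = 0.1874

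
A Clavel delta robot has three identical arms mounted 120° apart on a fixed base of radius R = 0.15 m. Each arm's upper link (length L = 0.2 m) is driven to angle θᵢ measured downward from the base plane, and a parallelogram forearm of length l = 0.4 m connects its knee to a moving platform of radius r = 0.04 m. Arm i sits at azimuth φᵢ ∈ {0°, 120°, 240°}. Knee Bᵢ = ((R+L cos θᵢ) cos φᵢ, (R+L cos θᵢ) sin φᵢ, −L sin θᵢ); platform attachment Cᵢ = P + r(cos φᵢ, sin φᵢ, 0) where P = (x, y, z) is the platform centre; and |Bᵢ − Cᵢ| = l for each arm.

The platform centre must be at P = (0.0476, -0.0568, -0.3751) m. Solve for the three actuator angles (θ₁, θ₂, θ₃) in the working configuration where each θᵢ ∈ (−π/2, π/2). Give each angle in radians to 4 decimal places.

θ₁ = 0.3488, θ₂ = 0.7855, θ₃ = 0.4361

rotate P by −φ1: (0.0476, -0.0568, -0.3751)
  e−x'=0.0624;  (l²−L²−(e−x')²−y'²−z²)/2L = -0.0696
  γ=atan2(-0.3751,0.0624)=-1.4060;  ψ=arccos(-0.1829)=1.7547;  θ1=γ+ψ≈0.3488
φ2=120.0° → target in arm frame (-0.0730, -0.0128)
  A=0.1830, B=-0.3751, C=(l²−L²−A²−y'²−z²)/(2L)=-0.1359
  γ=atan2(-0.3751,0.1830)=-1.1169;  ψ=arccos(-0.3256)=1.9024;  θ2=γ+ψ≈0.7855
rotate P by −φ3: (0.0254, 0.0696, -0.3751)
  A cos θ + B sin θ = C:  0.0846·cos θ + -0.3751·sin θ = -0.0818
  γ=atan2(-0.3751,0.0846)=-1.3489;  ψ=arccos(-0.2126)=1.7851;  θ3=γ+ψ≈0.4361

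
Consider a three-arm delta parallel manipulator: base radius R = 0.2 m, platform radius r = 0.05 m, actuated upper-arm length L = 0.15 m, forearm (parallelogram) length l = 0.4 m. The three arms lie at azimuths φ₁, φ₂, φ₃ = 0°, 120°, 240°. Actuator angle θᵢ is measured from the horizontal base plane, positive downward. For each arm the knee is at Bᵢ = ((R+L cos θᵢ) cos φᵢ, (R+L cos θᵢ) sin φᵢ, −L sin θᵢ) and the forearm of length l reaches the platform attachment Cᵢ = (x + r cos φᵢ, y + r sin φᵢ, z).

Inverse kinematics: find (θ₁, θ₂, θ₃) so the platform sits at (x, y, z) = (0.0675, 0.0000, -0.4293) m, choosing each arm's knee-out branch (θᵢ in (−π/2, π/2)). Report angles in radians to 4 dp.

θ₁ = 0.6109, θ₂ = 1.0473, θ₃ = 1.0473

φ1=0.0° → target in arm frame (0.0675, 0.0000)
  A=0.0825, B=-0.4293, C=(l²−L²−A²−y'²−z²)/(2L)=-0.1787
  θ1 = atan2(B,A) + arccos(C/0.4372) = 0.6109
rotate P by −φ2: (-0.0337, -0.0585, -0.4293)
  e−x'=0.1838;  (l²−L²−(e−x')²−y'²−z²)/2L = -0.2799
  γ=atan2(-0.4293,0.1838)=-1.1664;  ψ=arccos(-0.5995)=2.2136;  θ2=γ+ψ≈1.0473
arm 3 (φ=240.0°): x'=-0.0338, y'=0.0585
  A=0.1838, B=-0.4293, C=(l²−L²−A²−y'²−z²)/(2L)=-0.2799
  θ3 = atan2(B,A) + arccos(C/0.4670) = 1.0473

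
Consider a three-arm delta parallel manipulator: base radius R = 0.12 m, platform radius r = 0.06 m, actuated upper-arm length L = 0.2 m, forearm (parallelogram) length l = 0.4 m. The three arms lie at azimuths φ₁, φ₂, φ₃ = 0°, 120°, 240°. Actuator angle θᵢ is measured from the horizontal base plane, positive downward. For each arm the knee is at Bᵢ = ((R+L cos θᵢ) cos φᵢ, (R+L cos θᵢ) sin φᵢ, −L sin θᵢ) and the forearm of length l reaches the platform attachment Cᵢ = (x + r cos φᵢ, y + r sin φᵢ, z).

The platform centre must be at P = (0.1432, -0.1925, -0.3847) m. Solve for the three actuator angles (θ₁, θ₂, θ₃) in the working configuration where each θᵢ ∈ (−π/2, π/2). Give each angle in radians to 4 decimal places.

arm 1 (φ=0.0°): x'=0.1432, y'=-0.1925
  A=-0.0832, B=-0.3847, C=(l²−L²−A²−y'²−z²)/(2L)=-0.1799
  √(A²+B²)=0.3936;  θ1 = -1.7838+2.0456 ≈ 0.2618
φ2=120.0° → target in arm frame (-0.2383, -0.0278)
  A=0.2983, B=-0.3847, C=(l²−L²−A²−y'²−z²)/(2L)=-0.2944
  γ=atan2(-0.3847,0.2983)=-0.9112;  ψ=arccos(-0.6047)=2.2202;  θ2=γ+ψ≈1.3090
φ3=240.0° → target in arm frame (0.0951, 0.2203)
  A=-0.0351, B=-0.3847, C=(l²−L²−A²−y'²−z²)/(2L)=-0.1944
  γ=atan2(-0.3847,-0.0351)=-1.6618;  ψ=arccos(-0.5031)=2.0980;  θ3=γ+ψ≈0.4362

θ₁ = 0.2618, θ₂ = 1.3090, θ₃ = 0.4362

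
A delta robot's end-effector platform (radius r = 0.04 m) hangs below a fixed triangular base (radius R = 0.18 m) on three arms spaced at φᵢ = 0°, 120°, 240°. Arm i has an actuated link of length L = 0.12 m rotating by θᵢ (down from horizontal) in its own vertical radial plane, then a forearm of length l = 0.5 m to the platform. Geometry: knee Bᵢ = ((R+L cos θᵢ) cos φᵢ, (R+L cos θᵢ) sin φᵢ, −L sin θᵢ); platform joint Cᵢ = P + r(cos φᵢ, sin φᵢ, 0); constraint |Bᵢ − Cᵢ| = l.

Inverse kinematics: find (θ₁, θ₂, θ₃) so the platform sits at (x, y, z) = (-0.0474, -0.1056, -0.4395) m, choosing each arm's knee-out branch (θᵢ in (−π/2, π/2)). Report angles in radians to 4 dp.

arm 1 (φ=0.0°): x'=-0.0474, y'=-0.1056
  A cos θ + B sin θ = C:  0.1874·cos θ + -0.4395·sin θ = -0.0160
  γ=atan2(-0.4395,0.1874)=-1.1677;  ψ=arccos(-0.0334)=1.6042;  θ1=γ+ψ≈0.4365
rotate P by −φ2: (-0.0678, 0.0938, -0.4395)
  A cos θ + B sin θ = C:  0.2078·cos θ + -0.4395·sin θ = -0.0397
  √(A²+B²)=0.4861;  θ2 = -1.1292+1.6526 ≈ 0.5233
rotate P by −φ3: (0.1152, 0.0118, -0.4395)
  A cos θ + B sin θ = C:  0.0248·cos θ + -0.4395·sin θ = 0.1737
  √(A²+B²)=0.4402;  θ3 = -1.5143+1.1652 ≈ -0.3491

θ₁ = 0.4365, θ₂ = 0.5233, θ₃ = -0.3491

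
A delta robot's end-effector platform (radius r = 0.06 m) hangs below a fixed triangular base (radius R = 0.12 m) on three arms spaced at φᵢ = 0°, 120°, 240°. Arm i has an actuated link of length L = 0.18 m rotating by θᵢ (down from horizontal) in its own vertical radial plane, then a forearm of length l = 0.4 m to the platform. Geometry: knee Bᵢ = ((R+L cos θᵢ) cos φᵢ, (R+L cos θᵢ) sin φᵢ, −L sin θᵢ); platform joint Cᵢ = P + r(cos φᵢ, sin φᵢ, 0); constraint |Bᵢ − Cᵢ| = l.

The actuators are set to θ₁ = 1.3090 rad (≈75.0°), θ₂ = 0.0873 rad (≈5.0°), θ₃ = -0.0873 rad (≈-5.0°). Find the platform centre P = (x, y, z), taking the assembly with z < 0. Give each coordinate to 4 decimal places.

φ1=0.0°: virtual centre (0.1066, 0.0000, -0.1739), radius l
arm 2 at φ=120.0°: e+L cos θ2 = 0.2393;  centre 2 = (-0.1197, 0.2073, -0.0157)
arm 3 at φ=240.0°: e+L cos θ3 = 0.2393;  centre 3 = (-0.1197, -0.2073, 0.0157)
eliminate P² terms by subtracting sphere 1 from 2 and 3
plane₁₂: -0.4525x+0.4145y+0.3163z = 0.0159
Cramer: x(z) = -0.0352+0.7685z;  y(z) = 0.0000+0.0757z
quadratic in z: (1.5963)z²+(0.1298)z+(-0.1097)=0, √Δ=0.8468 → z ∈ {-0.3059, 0.2246}; z = -0.3059 (taking z<0)
x = -0.2703, y = -0.0232

(-0.2703, -0.0232, -0.3059)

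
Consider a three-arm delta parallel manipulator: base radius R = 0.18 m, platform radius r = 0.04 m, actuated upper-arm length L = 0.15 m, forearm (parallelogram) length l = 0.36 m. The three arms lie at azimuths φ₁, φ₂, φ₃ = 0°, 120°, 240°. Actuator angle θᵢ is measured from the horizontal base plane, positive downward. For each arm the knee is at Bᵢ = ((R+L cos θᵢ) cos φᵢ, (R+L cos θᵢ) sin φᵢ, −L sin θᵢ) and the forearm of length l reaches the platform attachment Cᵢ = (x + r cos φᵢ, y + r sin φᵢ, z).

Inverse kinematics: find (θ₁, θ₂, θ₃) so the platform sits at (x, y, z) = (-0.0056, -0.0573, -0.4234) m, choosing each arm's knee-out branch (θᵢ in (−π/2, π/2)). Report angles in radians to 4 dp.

θ₁ = 1.1344, θ₂ = 1.3091, θ₃ = 0.8726

rotate P by −φ1: (-0.0056, -0.0573, -0.4234)
  A=0.1456, B=-0.4234, C=(l²−L²−A²−y'²−z²)/(2L)=-0.3222
  γ=atan2(-0.4234,0.1456)=-1.2396;  ψ=arccos(-0.7195)=2.3739;  θ1=γ+ψ≈1.1344
arm 2 (φ=120.0°): x'=-0.0468, y'=0.0335
  A cos θ + B sin θ = C:  0.1868·cos θ + -0.4234·sin θ = -0.3606
  θ2 = atan2(B,A) + arccos(C/0.4628) = 1.3091
rotate P by −φ3: (0.0524, 0.0238, -0.4234)
  A cos θ + B sin θ = C:  0.0876·cos θ + -0.4234·sin θ = -0.2680
  √(A²+B²)=0.4324;  θ3 = -1.3668+2.2394 ≈ 0.8726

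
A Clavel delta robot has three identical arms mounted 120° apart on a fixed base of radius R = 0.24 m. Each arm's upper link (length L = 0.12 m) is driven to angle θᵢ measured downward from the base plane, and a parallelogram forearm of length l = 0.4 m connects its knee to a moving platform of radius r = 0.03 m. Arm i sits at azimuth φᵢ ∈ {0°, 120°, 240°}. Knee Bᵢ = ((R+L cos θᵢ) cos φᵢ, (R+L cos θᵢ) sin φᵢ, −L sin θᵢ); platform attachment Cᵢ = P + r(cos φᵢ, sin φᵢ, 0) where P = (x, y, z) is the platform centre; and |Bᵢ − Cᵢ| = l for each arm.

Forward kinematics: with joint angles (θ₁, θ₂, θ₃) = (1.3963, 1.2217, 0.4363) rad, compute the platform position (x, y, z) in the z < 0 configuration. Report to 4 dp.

(-0.0619, -0.0725, -0.3809)

centre 1 = (0.2308·cos0.0°, 0.2308·sin0.0°, -0.1182) = (0.2308, 0.0000, -0.1182)
centre 2 = (0.2510·cos120.0°, 0.2510·sin120.0°, -0.1128) = (-0.1255, 0.2174, -0.1128)
arm 3 at φ=240.0°: (R−r)+L cos θ3 = 0.3188;  centre 3 = (-0.1594, -0.2761, -0.0507)
|centre ₂|²−|centre ₁|² = 0.0085;  |centre ₃|²−|centre ₁|² = 0.0369
plane₁₂: -0.7127x+0.4348y+0.0108z = 0.0085
det = 0.7328;  x = -0.0283+0.0882z,  y = -0.0269+0.1197z
into |P−centre ₁|² = l²: 1.0221z² + 0.1842z + -0.0782 = 0;  Δ = 0.3535;  z = -0.3809 or 0.2007 → z<0 root = -0.3809
x = -0.0619, y = -0.0725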